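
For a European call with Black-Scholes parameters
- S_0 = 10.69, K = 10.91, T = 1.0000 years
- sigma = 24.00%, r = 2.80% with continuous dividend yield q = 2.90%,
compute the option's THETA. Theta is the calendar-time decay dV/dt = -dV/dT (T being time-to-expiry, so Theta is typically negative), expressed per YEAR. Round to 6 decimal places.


d1 = 0.0309538550; d2 = -0.2090461450
phi(d1) = 0.3987512047; exp(-qT) = 0.9714164645; exp(-rT) = 0.9723883668
Theta = -S*exp(-qT)*phi(d1)*sigma/(2*sqrt(T)) - r*K*exp(-rT)*N(d2) + q*S*exp(-qT)*N(d1)
N(d1) = 0.5123468298; N(d2) = 0.4172061079; sqrt(T) = 1.0000000000
Term 1 = -10.6900 * 0.9714164645 * 0.3987512047 * 0.2400 / (2 * 1.0000000000) = -0.4968970512
Term 2 = -0.0280 * 10.9100 * 0.9723883668 * 0.4172061079 = -0.1239290710
Term 3 = 0.0290 * 10.6900 * 0.9714164645 * 0.5123468298 = 0.1542926423
Theta = -0.4968970512 + (-0.1239290710) + (0.1542926423) = -0.466533

Answer: Theta = -0.466533


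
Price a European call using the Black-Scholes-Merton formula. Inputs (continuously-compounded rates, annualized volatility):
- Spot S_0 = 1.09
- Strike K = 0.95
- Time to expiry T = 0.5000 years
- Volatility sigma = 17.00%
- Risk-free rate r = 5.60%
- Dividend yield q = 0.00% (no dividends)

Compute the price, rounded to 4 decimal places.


d1 = (ln(S/K) + (r - q + 0.5*sigma^2) * T) / (sigma * sqrt(T)) = 1.43664125
d2 = d1 - sigma * sqrt(T) = 1.31643309
exp(-rT) = 0.97238837; exp(-qT) = 1.00000000
C = S_0 * exp(-qT) * N(d1) - K * exp(-rT) * N(d2)
N(d1) = 0.92459002; N(d2) = 0.90598564
C = 1.0900 * 1.00000000 * 0.92459002 - 0.9500 * 0.97238837 * 0.90598564 = 0.1709

Answer: Price = 0.1709


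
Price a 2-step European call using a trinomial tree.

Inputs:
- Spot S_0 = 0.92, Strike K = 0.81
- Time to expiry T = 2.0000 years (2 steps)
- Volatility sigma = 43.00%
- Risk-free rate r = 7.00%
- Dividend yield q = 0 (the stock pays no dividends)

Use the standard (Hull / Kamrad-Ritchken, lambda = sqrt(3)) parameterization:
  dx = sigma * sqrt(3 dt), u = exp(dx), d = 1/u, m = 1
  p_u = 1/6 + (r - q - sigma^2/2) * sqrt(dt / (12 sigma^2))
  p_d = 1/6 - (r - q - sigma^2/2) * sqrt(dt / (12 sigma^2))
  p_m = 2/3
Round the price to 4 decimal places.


dt = T/N = 1.000000; dx = sigma*sqrt(3*dt) = 0.744782
u = exp(dx) = 2.105982; d = 1/u = 0.474838
p_u = 0.151595, p_m = 0.666667, p_d = 0.181738
Discount per step: exp(-r*dt) = 0.932394
Stock lattice S(k, j) with j the centered position index:
  k=0: S(0,+0) = 0.9200
  k=1: S(1,-1) = 0.4369; S(1,+0) = 0.9200; S(1,+1) = 1.9375
  k=2: S(2,-2) = 0.2074; S(2,-1) = 0.4369; S(2,+0) = 0.9200; S(2,+1) = 1.9375; S(2,+2) = 4.0803
Terminal payoffs V(N, j) = max(S_T - K, 0):
  V(2,-2) = 0.000000; V(2,-1) = 0.000000; V(2,+0) = 0.110000; V(2,+1) = 1.127503; V(2,+2) = 3.270347
Backward induction: V(k, j) = exp(-r*dt) * [p_u * V(k+1, j+1) + p_m * V(k+1, j) + p_d * V(k+1, j-1)]
  V(1,-1) = exp(-r*dt) * [p_u*0.110000 + p_m*0.000000 + p_d*0.000000] = 0.015548
  V(1,+0) = exp(-r*dt) * [p_u*1.127503 + p_m*0.110000 + p_d*0.000000] = 0.227744
  V(1,+1) = exp(-r*dt) * [p_u*3.270347 + p_m*1.127503 + p_d*0.110000] = 1.181743
  V(0,+0) = exp(-r*dt) * [p_u*1.181743 + p_m*0.227744 + p_d*0.015548] = 0.311234

Answer: Price = V(0,0) = 0.3112


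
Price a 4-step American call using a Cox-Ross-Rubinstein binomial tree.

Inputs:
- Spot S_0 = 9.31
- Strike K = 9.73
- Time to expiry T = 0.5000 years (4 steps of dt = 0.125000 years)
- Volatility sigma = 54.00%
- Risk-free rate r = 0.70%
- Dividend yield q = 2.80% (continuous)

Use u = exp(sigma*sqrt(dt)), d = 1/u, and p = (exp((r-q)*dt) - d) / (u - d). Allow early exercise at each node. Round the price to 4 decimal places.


dt = T/N = 0.125000
u = exp(sigma*sqrt(dt)) = 1.210361; d = 1/u = 0.826200
p = (exp((r-q)*dt) - d) / (u - d) = 0.445591
Discount per step: exp(-r*dt) = 0.999125
Stock lattice S(k, i) with i counting down-moves:
  k=0: S(0,0) = 9.3100
  k=1: S(1,0) = 11.2685; S(1,1) = 7.6919
  k=2: S(2,0) = 13.6389; S(2,1) = 9.3100; S(2,2) = 6.3551
  k=3: S(3,0) = 16.5080; S(3,1) = 11.2685; S(3,2) = 7.6919; S(3,3) = 5.2505
  k=4: S(4,0) = 19.9807; S(4,1) = 13.6389; S(4,2) = 9.3100; S(4,3) = 6.3551; S(4,4) = 4.3380
Terminal payoffs V(N, i) = max(S_T - K, 0):
  V(4,0) = 10.250652; V(4,1) = 3.908910; V(4,2) = 0.000000; V(4,3) = 0.000000; V(4,4) = 0.000000
Backward induction: V(k, i) = exp(-r*dt) * [p * V(k+1, i) + (1-p) * V(k+1, i+1)]; then take max(V_cont, immediate exercise) for American.
  V(3,0) = exp(-r*dt) * [p*10.250652 + (1-p)*3.908910] = 6.728841; exercise = 6.778008; V(3,0) = max -> 6.778008
  V(3,1) = exp(-r*dt) * [p*3.908910 + (1-p)*0.000000] = 1.740250; exercise = 1.538463; V(3,1) = max -> 1.740250
  V(3,2) = exp(-r*dt) * [p*0.000000 + (1-p)*0.000000] = 0.000000; exercise = 0.000000; V(3,2) = max -> 0.000000
  V(3,3) = exp(-r*dt) * [p*0.000000 + (1-p)*0.000000] = 0.000000; exercise = 0.000000; V(3,3) = max -> 0.000000
  V(2,0) = exp(-r*dt) * [p*6.778008 + (1-p)*1.740250] = 3.981543; exercise = 3.908910; V(2,0) = max -> 3.981543
  V(2,1) = exp(-r*dt) * [p*1.740250 + (1-p)*0.000000] = 0.774761; exercise = 0.000000; V(2,1) = max -> 0.774761
  V(2,2) = exp(-r*dt) * [p*0.000000 + (1-p)*0.000000] = 0.000000; exercise = 0.000000; V(2,2) = max -> 0.000000
  V(1,0) = exp(-r*dt) * [p*3.981543 + (1-p)*0.774761] = 2.201746; exercise = 1.538463; V(1,0) = max -> 2.201746
  V(1,1) = exp(-r*dt) * [p*0.774761 + (1-p)*0.000000] = 0.344924; exercise = 0.000000; V(1,1) = max -> 0.344924
  V(0,0) = exp(-r*dt) * [p*2.201746 + (1-p)*0.344924] = 1.171281; exercise = 0.000000; V(0,0) = max -> 1.171281

Answer: Price = V(0,0) = 1.1713


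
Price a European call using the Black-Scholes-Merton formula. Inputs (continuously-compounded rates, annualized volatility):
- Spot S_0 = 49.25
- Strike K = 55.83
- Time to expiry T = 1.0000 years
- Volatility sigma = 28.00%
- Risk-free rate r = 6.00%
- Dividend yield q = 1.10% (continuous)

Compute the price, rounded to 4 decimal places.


d1 = (ln(S/K) + (r - q + 0.5*sigma^2) * T) / (sigma * sqrt(T)) = -0.13286426
d2 = d1 - sigma * sqrt(T) = -0.41286426
exp(-rT) = 0.94176453; exp(-qT) = 0.98906028
C = S_0 * exp(-qT) * N(d1) - K * exp(-rT) * N(d2)
N(d1) = 0.44715037; N(d2) = 0.33985304
C = 49.2500 * 0.98906028 * 0.44715037 - 55.8300 * 0.94176453 * 0.33985304 = 3.9122

Answer: Price = 3.9122


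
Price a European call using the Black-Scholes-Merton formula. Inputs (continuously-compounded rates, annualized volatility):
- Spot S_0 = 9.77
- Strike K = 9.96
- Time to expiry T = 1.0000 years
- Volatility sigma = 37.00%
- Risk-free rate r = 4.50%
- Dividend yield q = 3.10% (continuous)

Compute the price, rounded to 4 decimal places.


d1 = (ln(S/K) + (r - q + 0.5*sigma^2) * T) / (sigma * sqrt(T)) = 0.17078215
d2 = d1 - sigma * sqrt(T) = -0.19921785
exp(-rT) = 0.95599748; exp(-qT) = 0.96947557
C = S_0 * exp(-qT) * N(d1) - K * exp(-rT) * N(d2)
N(d1) = 0.56780247; N(d2) = 0.42104617
C = 9.7700 * 0.96947557 * 0.56780247 - 9.9600 * 0.95599748 * 0.42104617 = 1.3690

Answer: Price = 1.3690


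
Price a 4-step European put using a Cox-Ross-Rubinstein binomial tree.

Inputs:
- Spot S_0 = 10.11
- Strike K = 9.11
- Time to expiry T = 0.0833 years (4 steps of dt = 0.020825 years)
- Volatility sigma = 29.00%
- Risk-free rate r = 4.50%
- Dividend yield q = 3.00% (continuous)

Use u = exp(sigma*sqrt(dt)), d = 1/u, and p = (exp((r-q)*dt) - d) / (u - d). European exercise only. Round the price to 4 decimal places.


Answer: Price = V(0,0) = 0.0367

Derivation:
dt = T/N = 0.020825
u = exp(sigma*sqrt(dt)) = 1.042738; d = 1/u = 0.959014
p = (exp((r-q)*dt) - d) / (u - d) = 0.493271
Discount per step: exp(-r*dt) = 0.999063
Stock lattice S(k, i) with i counting down-moves:
  k=0: S(0,0) = 10.1100
  k=1: S(1,0) = 10.5421; S(1,1) = 9.6956
  k=2: S(2,0) = 10.9926; S(2,1) = 10.1100; S(2,2) = 9.2982
  k=3: S(3,0) = 11.4624; S(3,1) = 10.5421; S(3,2) = 9.6956; S(3,3) = 8.9172
  k=4: S(4,0) = 11.9523; S(4,1) = 10.9926; S(4,2) = 10.1100; S(4,3) = 9.2982; S(4,4) = 8.5517
Terminal payoffs V(N, i) = max(K - S_T, 0):
  V(4,0) = 0.000000; V(4,1) = 0.000000; V(4,2) = 0.000000; V(4,3) = 0.000000; V(4,4) = 0.558327
Backward induction: V(k, i) = exp(-r*dt) * [p * V(k+1, i) + (1-p) * V(k+1, i+1)].
  V(3,0) = exp(-r*dt) * [p*0.000000 + (1-p)*0.000000] = 0.000000
  V(3,1) = exp(-r*dt) * [p*0.000000 + (1-p)*0.000000] = 0.000000
  V(3,2) = exp(-r*dt) * [p*0.000000 + (1-p)*0.000000] = 0.000000
  V(3,3) = exp(-r*dt) * [p*0.000000 + (1-p)*0.558327] = 0.282656
  V(2,0) = exp(-r*dt) * [p*0.000000 + (1-p)*0.000000] = 0.000000
  V(2,1) = exp(-r*dt) * [p*0.000000 + (1-p)*0.000000] = 0.000000
  V(2,2) = exp(-r*dt) * [p*0.000000 + (1-p)*0.282656] = 0.143096
  V(1,0) = exp(-r*dt) * [p*0.000000 + (1-p)*0.000000] = 0.000000
  V(1,1) = exp(-r*dt) * [p*0.000000 + (1-p)*0.143096] = 0.072443
  V(0,0) = exp(-r*dt) * [p*0.000000 + (1-p)*0.072443] = 0.036675


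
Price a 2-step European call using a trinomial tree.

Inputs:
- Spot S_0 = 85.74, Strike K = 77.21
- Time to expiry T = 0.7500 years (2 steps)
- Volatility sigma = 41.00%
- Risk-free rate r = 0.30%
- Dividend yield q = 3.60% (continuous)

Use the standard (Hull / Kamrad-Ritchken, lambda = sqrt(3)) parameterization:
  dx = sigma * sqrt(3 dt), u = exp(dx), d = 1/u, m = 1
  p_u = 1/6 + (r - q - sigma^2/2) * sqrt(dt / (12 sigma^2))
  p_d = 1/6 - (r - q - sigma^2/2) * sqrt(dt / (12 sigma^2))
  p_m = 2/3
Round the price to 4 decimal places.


Answer: Price = V(0,0) = 14.4672

Derivation:
dt = T/N = 0.375000; dx = sigma*sqrt(3*dt) = 0.434871
u = exp(dx) = 1.544763; d = 1/u = 0.647348
p_u = 0.116199, p_m = 0.666667, p_d = 0.217134
Discount per step: exp(-r*dt) = 0.998876
Stock lattice S(k, j) with j the centered position index:
  k=0: S(0,+0) = 85.7400
  k=1: S(1,-1) = 55.5037; S(1,+0) = 85.7400; S(1,+1) = 132.4480
  k=2: S(2,-2) = 35.9302; S(2,-1) = 55.5037; S(2,+0) = 85.7400; S(2,+1) = 132.4480; S(2,+2) = 204.6008
Terminal payoffs V(N, j) = max(S_T - K, 0):
  V(2,-2) = 0.000000; V(2,-1) = 0.000000; V(2,+0) = 8.530000; V(2,+1) = 55.238002; V(2,+2) = 127.390808
Backward induction: V(k, j) = exp(-r*dt) * [p_u * V(k+1, j+1) + p_m * V(k+1, j) + p_d * V(k+1, j-1)]
  V(1,-1) = exp(-r*dt) * [p_u*8.530000 + p_m*0.000000 + p_d*0.000000] = 0.990064
  V(1,+0) = exp(-r*dt) * [p_u*55.238002 + p_m*8.530000 + p_d*0.000000] = 12.091661
  V(1,+1) = exp(-r*dt) * [p_u*127.390808 + p_m*55.238002 + p_d*8.530000] = 53.420053
  V(0,+0) = exp(-r*dt) * [p_u*53.420053 + p_m*12.091661 + p_d*0.990064] = 14.467160


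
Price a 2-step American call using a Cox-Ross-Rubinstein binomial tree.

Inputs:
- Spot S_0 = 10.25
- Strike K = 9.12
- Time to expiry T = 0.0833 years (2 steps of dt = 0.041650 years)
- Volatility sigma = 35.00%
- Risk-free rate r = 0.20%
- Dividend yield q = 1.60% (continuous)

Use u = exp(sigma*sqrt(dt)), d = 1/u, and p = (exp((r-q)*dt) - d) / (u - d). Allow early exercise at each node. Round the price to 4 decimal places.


Answer: Price = V(0,0) = 1.1849

Derivation:
dt = T/N = 0.041650
u = exp(sigma*sqrt(dt)) = 1.074042; d = 1/u = 0.931062
p = (exp((r-q)*dt) - d) / (u - d) = 0.478073
Discount per step: exp(-r*dt) = 0.999917
Stock lattice S(k, i) with i counting down-moves:
  k=0: S(0,0) = 10.2500
  k=1: S(1,0) = 11.0089; S(1,1) = 9.5434
  k=2: S(2,0) = 11.8241; S(2,1) = 10.2500; S(2,2) = 8.8855
Terminal payoffs V(N, i) = max(S_T - K, 0):
  V(2,0) = 2.704055; V(2,1) = 1.130000; V(2,2) = 0.000000
Backward induction: V(k, i) = exp(-r*dt) * [p * V(k+1, i) + (1-p) * V(k+1, i+1)]; then take max(V_cont, immediate exercise) for American.
  V(1,0) = exp(-r*dt) * [p*2.704055 + (1-p)*1.130000] = 1.882357; exercise = 1.888931; V(1,0) = max -> 1.888931
  V(1,1) = exp(-r*dt) * [p*1.130000 + (1-p)*0.000000] = 0.540178; exercise = 0.423388; V(1,1) = max -> 0.540178
  V(0,0) = exp(-r*dt) * [p*1.888931 + (1-p)*0.540178] = 1.184882; exercise = 1.130000; V(0,0) = max -> 1.184882


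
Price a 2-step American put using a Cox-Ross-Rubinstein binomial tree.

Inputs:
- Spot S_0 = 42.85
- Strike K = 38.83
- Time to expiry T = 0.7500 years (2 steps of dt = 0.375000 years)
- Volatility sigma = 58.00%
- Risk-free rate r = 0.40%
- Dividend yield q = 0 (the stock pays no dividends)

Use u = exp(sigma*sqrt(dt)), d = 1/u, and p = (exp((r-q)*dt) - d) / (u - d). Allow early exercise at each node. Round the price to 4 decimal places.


Answer: Price = V(0,0) = 6.0799

Derivation:
dt = T/N = 0.375000
u = exp(sigma*sqrt(dt)) = 1.426432; d = 1/u = 0.701050
p = (exp((r-q)*dt) - d) / (u - d) = 0.414197
Discount per step: exp(-r*dt) = 0.998501
Stock lattice S(k, i) with i counting down-moves:
  k=0: S(0,0) = 42.8500
  k=1: S(1,0) = 61.1226; S(1,1) = 30.0400
  k=2: S(2,0) = 87.1872; S(2,1) = 42.8500; S(2,2) = 21.0595
Terminal payoffs V(N, i) = max(K - S_T, 0):
  V(2,0) = 0.000000; V(2,1) = 0.000000; V(2,2) = 17.770461
Backward induction: V(k, i) = exp(-r*dt) * [p * V(k+1, i) + (1-p) * V(k+1, i+1)]; then take max(V_cont, immediate exercise) for American.
  V(1,0) = exp(-r*dt) * [p*0.000000 + (1-p)*0.000000] = 0.000000; exercise = 0.000000; V(1,0) = max -> 0.000000
  V(1,1) = exp(-r*dt) * [p*0.000000 + (1-p)*17.770461] = 10.394382; exercise = 8.790006; V(1,1) = max -> 10.394382
  V(0,0) = exp(-r*dt) * [p*0.000000 + (1-p)*10.394382] = 6.079931; exercise = 0.000000; V(0,0) = max -> 6.079931


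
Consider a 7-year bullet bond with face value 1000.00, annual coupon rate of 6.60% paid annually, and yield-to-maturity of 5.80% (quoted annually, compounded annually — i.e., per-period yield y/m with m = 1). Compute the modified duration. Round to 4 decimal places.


Coupon per period c = face * coupon_rate / m = 66.000000
Periods per year m = 1; per-period yield y/m = 0.058000
Number of cashflows N = 7
Cashflows (t years, CF_t, discount factor 1/(1+y/m)^(m*t), PV):
  t = 1.0000: CF_t = 66.000000, DF = 0.945180, PV = 62.381853
  t = 2.0000: CF_t = 66.000000, DF = 0.893364, PV = 58.962053
  t = 3.0000: CF_t = 66.000000, DF = 0.844390, PV = 55.729729
  t = 4.0000: CF_t = 66.000000, DF = 0.798100, PV = 52.674602
  t = 5.0000: CF_t = 66.000000, DF = 0.754348, PV = 49.786959
  t = 6.0000: CF_t = 66.000000, DF = 0.712994, PV = 47.057617
  t = 7.0000: CF_t = 1066.000000, DF = 0.673908, PV = 718.385455
Price P = sum_t PV_t = 1044.978268
First compute Macaulay numerator sum_t t * PV_t:
  t * PV_t at t = 1.0000: 62.381853
  t * PV_t at t = 2.0000: 117.924107
  t * PV_t at t = 3.0000: 167.189187
  t * PV_t at t = 4.0000: 210.698409
  t * PV_t at t = 5.0000: 248.934793
  t * PV_t at t = 6.0000: 282.345701
  t * PV_t at t = 7.0000: 5028.698186
Macaulay duration D = 6118.172236 / 1044.978268 = 5.854832
Modified duration = D / (1 + y/m) = 5.854832 / (1 + 0.058000) = 5.533868

Answer: Modified duration = 5.5339


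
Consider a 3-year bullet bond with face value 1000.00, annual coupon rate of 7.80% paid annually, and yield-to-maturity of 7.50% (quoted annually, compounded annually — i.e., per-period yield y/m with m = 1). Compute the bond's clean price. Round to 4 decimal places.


Coupon per period c = face * coupon_rate / m = 78.000000
Periods per year m = 1; per-period yield y/m = 0.075000
Number of cashflows N = 3
Cashflows (t years, CF_t, discount factor 1/(1+y/m)^(m*t), PV):
  t = 1.0000: CF_t = 78.000000, DF = 0.930233, PV = 72.558140
  t = 2.0000: CF_t = 78.000000, DF = 0.865333, PV = 67.495944
  t = 3.0000: CF_t = 1078.000000, DF = 0.804961, PV = 867.747494
Price P = sum_t PV_t = 1007.801577

Answer: Price = 1007.8016


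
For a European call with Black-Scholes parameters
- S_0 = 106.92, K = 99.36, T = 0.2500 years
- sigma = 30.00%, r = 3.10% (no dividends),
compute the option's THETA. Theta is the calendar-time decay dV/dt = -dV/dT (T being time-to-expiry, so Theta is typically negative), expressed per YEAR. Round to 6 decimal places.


d1 = 0.6155418206; d2 = 0.4655418206
phi(d1) = 0.3300918270; exp(-qT) = 1.0000000000; exp(-rT) = 0.9922799538
Theta = -S*exp(-qT)*phi(d1)*sigma/(2*sqrt(T)) - r*K*exp(-rT)*N(d2) + q*S*exp(-qT)*N(d1)
N(d1) = 0.7309015201; N(d2) = 0.6792282522; sqrt(T) = 0.5000000000
Term 1 = -106.9200 * 1.0000000000 * 0.3300918270 * 0.3000 / (2 * 0.5000000000) = -10.5880254429
Term 2 = -0.0310 * 99.3600 * 0.9922799538 * 0.6792282522 = -2.0759803400
Term 3 = 0 (no dividend yield, q = 0)
Theta = -10.5880254429 + (-2.0759803400) + (0.0000000000) = -12.664006

Answer: Theta = -12.664006


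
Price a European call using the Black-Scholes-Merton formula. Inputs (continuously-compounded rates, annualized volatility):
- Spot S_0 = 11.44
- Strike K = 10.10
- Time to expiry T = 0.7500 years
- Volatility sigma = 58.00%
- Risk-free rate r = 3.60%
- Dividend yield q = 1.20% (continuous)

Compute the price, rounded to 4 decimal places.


Answer: Price = 2.9342

Derivation:
d1 = (ln(S/K) + (r - q + 0.5*sigma^2) * T) / (sigma * sqrt(T)) = 0.53500573
d2 = d1 - sigma * sqrt(T) = 0.03271100
exp(-rT) = 0.97336124; exp(-qT) = 0.99104038
C = S_0 * exp(-qT) * N(d1) - K * exp(-rT) * N(d2)
N(d1) = 0.70367705; N(d2) = 0.51304747
C = 11.4400 * 0.99104038 * 0.70367705 - 10.1000 * 0.97336124 * 0.51304747 = 2.9342


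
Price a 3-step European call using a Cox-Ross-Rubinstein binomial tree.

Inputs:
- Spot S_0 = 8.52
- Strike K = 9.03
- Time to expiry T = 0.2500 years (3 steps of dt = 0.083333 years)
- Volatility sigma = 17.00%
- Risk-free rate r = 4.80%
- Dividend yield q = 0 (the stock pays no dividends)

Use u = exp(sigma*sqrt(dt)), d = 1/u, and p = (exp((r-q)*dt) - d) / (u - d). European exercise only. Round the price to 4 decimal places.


Answer: Price = V(0,0) = 0.1228

Derivation:
dt = T/N = 0.083333
u = exp(sigma*sqrt(dt)) = 1.050299; d = 1/u = 0.952110
p = (exp((r-q)*dt) - d) / (u - d) = 0.528553
Discount per step: exp(-r*dt) = 0.996008
Stock lattice S(k, i) with i counting down-moves:
  k=0: S(0,0) = 8.5200
  k=1: S(1,0) = 8.9485; S(1,1) = 8.1120
  k=2: S(2,0) = 9.3986; S(2,1) = 8.5200; S(2,2) = 7.7235
  k=3: S(3,0) = 9.8714; S(3,1) = 8.9485; S(3,2) = 8.1120; S(3,3) = 7.3536
Terminal payoffs V(N, i) = max(S_T - K, 0):
  V(3,0) = 0.841390; V(3,1) = 0.000000; V(3,2) = 0.000000; V(3,3) = 0.000000
Backward induction: V(k, i) = exp(-r*dt) * [p * V(k+1, i) + (1-p) * V(k+1, i+1)].
  V(2,0) = exp(-r*dt) * [p*0.841390 + (1-p)*0.000000] = 0.442944
  V(2,1) = exp(-r*dt) * [p*0.000000 + (1-p)*0.000000] = 0.000000
  V(2,2) = exp(-r*dt) * [p*0.000000 + (1-p)*0.000000] = 0.000000
  V(1,0) = exp(-r*dt) * [p*0.442944 + (1-p)*0.000000] = 0.233185
  V(1,1) = exp(-r*dt) * [p*0.000000 + (1-p)*0.000000] = 0.000000
  V(0,0) = exp(-r*dt) * [p*0.233185 + (1-p)*0.000000] = 0.122759


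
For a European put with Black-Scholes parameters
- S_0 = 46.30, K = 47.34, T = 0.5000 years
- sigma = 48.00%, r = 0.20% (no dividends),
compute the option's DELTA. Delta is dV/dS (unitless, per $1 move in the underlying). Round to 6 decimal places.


d1 = 0.1072043324; d2 = -0.2322069225
phi(d1) = 0.3966563788; exp(-qT) = 1.0000000000; exp(-rT) = 0.9990004998
N(-d1) = 0.4573134392
Delta = -exp(-qT) * N(-d1) = -1.0000000000 * 0.4573134392 = -0.457313

Answer: Delta = -0.457313


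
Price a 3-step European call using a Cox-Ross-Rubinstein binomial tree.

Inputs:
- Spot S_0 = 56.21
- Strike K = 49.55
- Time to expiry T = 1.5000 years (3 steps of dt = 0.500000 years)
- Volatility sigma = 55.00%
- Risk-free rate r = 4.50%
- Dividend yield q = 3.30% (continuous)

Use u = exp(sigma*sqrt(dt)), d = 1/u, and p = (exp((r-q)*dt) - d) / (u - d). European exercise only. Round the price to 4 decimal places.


Answer: Price = V(0,0) = 17.8604

Derivation:
dt = T/N = 0.500000
u = exp(sigma*sqrt(dt)) = 1.475370; d = 1/u = 0.677796
p = (exp((r-q)*dt) - d) / (u - d) = 0.411525
Discount per step: exp(-r*dt) = 0.977751
Stock lattice S(k, i) with i counting down-moves:
  k=0: S(0,0) = 56.2100
  k=1: S(1,0) = 82.9305; S(1,1) = 38.0989
  k=2: S(2,0) = 122.3532; S(2,1) = 56.2100; S(2,2) = 25.8233
  k=3: S(3,0) = 180.5163; S(3,1) = 82.9305; S(3,2) = 38.0989; S(3,3) = 17.5029
Terminal payoffs V(N, i) = max(S_T - K, 0):
  V(3,0) = 130.966262; V(3,1) = 33.380541; V(3,2) = 0.000000; V(3,3) = 0.000000
Backward induction: V(k, i) = exp(-r*dt) * [p * V(k+1, i) + (1-p) * V(k+1, i+1)].
  V(2,0) = exp(-r*dt) * [p*130.966262 + (1-p)*33.380541] = 71.903386
  V(2,1) = exp(-r*dt) * [p*33.380541 + (1-p)*0.000000] = 13.431313
  V(2,2) = exp(-r*dt) * [p*0.000000 + (1-p)*0.000000] = 0.000000
  V(1,0) = exp(-r*dt) * [p*71.903386 + (1-p)*13.431313] = 36.659863
  V(1,1) = exp(-r*dt) * [p*13.431313 + (1-p)*0.000000] = 5.404351
  V(0,0) = exp(-r*dt) * [p*36.659863 + (1-p)*5.404351] = 17.860376


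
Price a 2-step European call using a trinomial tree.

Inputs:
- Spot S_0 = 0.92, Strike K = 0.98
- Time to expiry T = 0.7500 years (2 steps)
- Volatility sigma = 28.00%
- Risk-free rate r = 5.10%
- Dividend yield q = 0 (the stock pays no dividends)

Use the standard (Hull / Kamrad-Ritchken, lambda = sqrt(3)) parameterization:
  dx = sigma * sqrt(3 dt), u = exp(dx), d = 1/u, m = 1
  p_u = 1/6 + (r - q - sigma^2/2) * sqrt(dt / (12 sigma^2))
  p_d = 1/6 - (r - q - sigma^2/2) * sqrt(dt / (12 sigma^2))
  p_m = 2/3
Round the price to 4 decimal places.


dt = T/N = 0.375000; dx = sigma*sqrt(3*dt) = 0.296985
u = exp(dx) = 1.345795; d = 1/u = 0.743055
p_u = 0.174117, p_m = 0.666667, p_d = 0.159217
Discount per step: exp(-r*dt) = 0.981057
Stock lattice S(k, j) with j the centered position index:
  k=0: S(0,+0) = 0.9200
  k=1: S(1,-1) = 0.6836; S(1,+0) = 0.9200; S(1,+1) = 1.2381
  k=2: S(2,-2) = 0.5080; S(2,-1) = 0.6836; S(2,+0) = 0.9200; S(2,+1) = 1.2381; S(2,+2) = 1.6663
Terminal payoffs V(N, j) = max(S_T - K, 0):
  V(2,-2) = 0.000000; V(2,-1) = 0.000000; V(2,+0) = 0.000000; V(2,+1) = 0.258131; V(2,+2) = 0.686271
Backward induction: V(k, j) = exp(-r*dt) * [p_u * V(k+1, j+1) + p_m * V(k+1, j) + p_d * V(k+1, j-1)]
  V(1,-1) = exp(-r*dt) * [p_u*0.000000 + p_m*0.000000 + p_d*0.000000] = 0.000000
  V(1,+0) = exp(-r*dt) * [p_u*0.258131 + p_m*0.000000 + p_d*0.000000] = 0.044094
  V(1,+1) = exp(-r*dt) * [p_u*0.686271 + p_m*0.258131 + p_d*0.000000] = 0.286055
  V(0,+0) = exp(-r*dt) * [p_u*0.286055 + p_m*0.044094 + p_d*0.000000] = 0.077702

Answer: Price = V(0,0) = 0.0777


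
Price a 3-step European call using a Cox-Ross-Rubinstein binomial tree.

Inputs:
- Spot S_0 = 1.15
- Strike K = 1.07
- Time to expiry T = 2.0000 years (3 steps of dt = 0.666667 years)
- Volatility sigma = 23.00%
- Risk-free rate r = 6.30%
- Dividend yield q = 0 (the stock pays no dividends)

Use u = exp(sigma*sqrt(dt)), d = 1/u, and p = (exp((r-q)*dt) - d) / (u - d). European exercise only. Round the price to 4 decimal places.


Answer: Price = V(0,0) = 0.2693

Derivation:
dt = T/N = 0.666667
u = exp(sigma*sqrt(dt)) = 1.206585; d = 1/u = 0.828785
p = (exp((r-q)*dt) - d) / (u - d) = 0.566726
Discount per step: exp(-r*dt) = 0.958870
Stock lattice S(k, i) with i counting down-moves:
  k=0: S(0,0) = 1.1500
  k=1: S(1,0) = 1.3876; S(1,1) = 0.9531
  k=2: S(2,0) = 1.6742; S(2,1) = 1.1500; S(2,2) = 0.7899
  k=3: S(3,0) = 2.0201; S(3,1) = 1.3876; S(3,2) = 0.9531; S(3,3) = 0.6547
Terminal payoffs V(N, i) = max(S_T - K, 0):
  V(3,0) = 0.950095; V(3,1) = 0.317573; V(3,2) = 0.000000; V(3,3) = 0.000000
Backward induction: V(k, i) = exp(-r*dt) * [p * V(k+1, i) + (1-p) * V(k+1, i+1)].
  V(2,0) = exp(-r*dt) * [p*0.950095 + (1-p)*0.317573] = 0.648234
  V(2,1) = exp(-r*dt) * [p*0.317573 + (1-p)*0.000000] = 0.172575
  V(2,2) = exp(-r*dt) * [p*0.000000 + (1-p)*0.000000] = 0.000000
  V(1,0) = exp(-r*dt) * [p*0.648234 + (1-p)*0.172575] = 0.423958
  V(1,1) = exp(-r*dt) * [p*0.172575 + (1-p)*0.000000] = 0.093780
  V(0,0) = exp(-r*dt) * [p*0.423958 + (1-p)*0.093780] = 0.269347


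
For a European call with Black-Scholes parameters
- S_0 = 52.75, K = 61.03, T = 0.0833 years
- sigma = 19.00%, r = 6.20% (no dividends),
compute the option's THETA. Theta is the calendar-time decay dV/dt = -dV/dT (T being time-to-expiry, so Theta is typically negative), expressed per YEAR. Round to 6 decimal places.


d1 = -2.5372072835; d2 = -2.5920445883
phi(d1) = 0.0159603312; exp(-qT) = 1.0000000000; exp(-rT) = 0.9948487136
Theta = -S*exp(-qT)*phi(d1)*sigma/(2*sqrt(T)) - r*K*exp(-rT)*N(d2) + q*S*exp(-qT)*N(d1)
N(d1) = 0.0055870385; N(d2) = 0.0047703703; sqrt(T) = 0.2886173938
Term 1 = -52.7500 * 1.0000000000 * 0.0159603312 * 0.1900 / (2 * 0.2886173938) = -0.2771184670
Term 2 = -0.0620 * 61.0300 * 0.9948487136 * 0.0047703703 = -0.0179574305
Term 3 = 0 (no dividend yield, q = 0)
Theta = -0.2771184670 + (-0.0179574305) + (0.0000000000) = -0.295076

Answer: Theta = -0.295076


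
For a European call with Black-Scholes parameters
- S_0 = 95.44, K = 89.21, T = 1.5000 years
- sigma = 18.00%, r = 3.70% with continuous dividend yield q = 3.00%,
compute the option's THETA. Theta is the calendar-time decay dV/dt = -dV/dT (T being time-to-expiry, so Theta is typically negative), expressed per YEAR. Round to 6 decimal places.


Answer: Theta = -2.405801

Derivation:
d1 = 0.4640632567; d2 = 0.2436091799
phi(d1) = 0.3582171593; exp(-qT) = 0.9559974818; exp(-rT) = 0.9460120237
Theta = -S*exp(-qT)*phi(d1)*sigma/(2*sqrt(T)) - r*K*exp(-rT)*N(d2) + q*S*exp(-qT)*N(d1)
N(d1) = 0.6786987872; N(d2) = 0.5962332410; sqrt(T) = 1.2247448714
Term 1 = -95.4400 * 0.9559974818 * 0.3582171593 * 0.1800 / (2 * 1.2247448714) = -2.4017646278
Term 2 = -0.0370 * 89.2100 * 0.9460120237 * 0.5962332410 = -1.8617789030
Term 3 = 0.0300 * 95.4400 * 0.9559974818 * 0.6786987872 = 1.8577424578
Theta = -2.4017646278 + (-1.8617789030) + (1.8577424578) = -2.405801


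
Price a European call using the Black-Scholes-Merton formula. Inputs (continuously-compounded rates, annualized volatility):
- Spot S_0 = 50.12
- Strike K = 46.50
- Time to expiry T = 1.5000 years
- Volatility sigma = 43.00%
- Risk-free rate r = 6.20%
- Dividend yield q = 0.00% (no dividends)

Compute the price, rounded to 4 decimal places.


Answer: Price = 13.9517

Derivation:
d1 = (ln(S/K) + (r - q + 0.5*sigma^2) * T) / (sigma * sqrt(T)) = 0.58226235
d2 = d1 - sigma * sqrt(T) = 0.05562206
exp(-rT) = 0.91119350; exp(-qT) = 1.00000000
C = S_0 * exp(-qT) * N(d1) - K * exp(-rT) * N(d2)
N(d1) = 0.71980501; N(d2) = 0.52217855
C = 50.1200 * 1.00000000 * 0.71980501 - 46.5000 * 0.91119350 * 0.52217855 = 13.9517


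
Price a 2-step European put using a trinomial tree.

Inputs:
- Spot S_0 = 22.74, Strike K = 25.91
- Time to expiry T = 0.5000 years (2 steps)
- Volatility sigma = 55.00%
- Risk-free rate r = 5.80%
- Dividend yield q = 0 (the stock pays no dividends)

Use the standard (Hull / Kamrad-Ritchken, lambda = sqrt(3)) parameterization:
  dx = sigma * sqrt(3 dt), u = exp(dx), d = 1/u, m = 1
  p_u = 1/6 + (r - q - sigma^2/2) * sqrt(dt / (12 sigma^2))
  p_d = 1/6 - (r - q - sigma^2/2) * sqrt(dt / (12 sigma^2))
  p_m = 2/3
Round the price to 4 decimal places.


Answer: Price = V(0,0) = 5.0623

Derivation:
dt = T/N = 0.250000; dx = sigma*sqrt(3*dt) = 0.476314
u = exp(dx) = 1.610128; d = 1/u = 0.621068
p_u = 0.142195, p_m = 0.666667, p_d = 0.191138
Discount per step: exp(-r*dt) = 0.985605
Stock lattice S(k, j) with j the centered position index:
  k=0: S(0,+0) = 22.7400
  k=1: S(1,-1) = 14.1231; S(1,+0) = 22.7400; S(1,+1) = 36.6143
  k=2: S(2,-2) = 8.7714; S(2,-1) = 14.1231; S(2,+0) = 22.7400; S(2,+1) = 36.6143; S(2,+2) = 58.9538
Terminal payoffs V(N, j) = max(K - S_T, 0):
  V(2,-2) = 17.138590; V(2,-1) = 11.786903; V(2,+0) = 3.170000; V(2,+1) = 0.000000; V(2,+2) = 0.000000
Backward induction: V(k, j) = exp(-r*dt) * [p_u * V(k+1, j+1) + p_m * V(k+1, j) + p_d * V(k+1, j-1)]
  V(1,-1) = exp(-r*dt) * [p_u*3.170000 + p_m*11.786903 + p_d*17.138590] = 11.417773
  V(1,+0) = exp(-r*dt) * [p_u*0.000000 + p_m*3.170000 + p_d*11.786903] = 4.303410
  V(1,+1) = exp(-r*dt) * [p_u*0.000000 + p_m*0.000000 + p_d*3.170000] = 0.597187
  V(0,+0) = exp(-r*dt) * [p_u*0.597187 + p_m*4.303410 + p_d*11.417773] = 5.062294


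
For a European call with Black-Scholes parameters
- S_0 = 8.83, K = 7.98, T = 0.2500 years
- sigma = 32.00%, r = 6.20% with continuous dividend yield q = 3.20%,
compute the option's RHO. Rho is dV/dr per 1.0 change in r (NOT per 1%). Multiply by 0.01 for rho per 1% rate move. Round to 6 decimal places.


Answer: Rho = 1.425255

Derivation:
d1 = 0.7594787697; d2 = 0.5994787697
phi(d1) = 0.2989907824; exp(-qT) = 0.9920319148; exp(-rT) = 0.9846195068
N(d2) = 0.7255731683
Rho = K*T*exp(-rT)*N(d2) = 7.9800 * 0.2500 * 0.9846195068 * 0.7255731683 = 1.425255


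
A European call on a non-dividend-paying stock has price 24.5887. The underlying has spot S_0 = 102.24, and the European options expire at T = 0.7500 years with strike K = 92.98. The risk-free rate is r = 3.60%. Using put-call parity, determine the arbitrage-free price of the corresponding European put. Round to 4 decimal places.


Answer: Put price = 12.8518

Derivation:
Put-call parity: C - P = S_0 * exp(-qT) - K * exp(-rT).
S_0 * exp(-qT) = 102.2400 * 1.00000000 = 102.24000000
K * exp(-rT) = 92.9800 * 0.97336124 = 90.50312824
P = C - S*exp(-qT) + K*exp(-rT)
P = 24.5887 - 102.24000000 + 90.50312824 = 12.8518


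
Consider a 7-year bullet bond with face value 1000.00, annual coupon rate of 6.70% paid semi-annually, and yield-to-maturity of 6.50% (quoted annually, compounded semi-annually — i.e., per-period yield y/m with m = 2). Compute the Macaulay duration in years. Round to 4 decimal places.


Answer: Macaulay duration = 5.7088 years

Derivation:
Coupon per period c = face * coupon_rate / m = 33.500000
Periods per year m = 2; per-period yield y/m = 0.032500
Number of cashflows N = 14
Cashflows (t years, CF_t, discount factor 1/(1+y/m)^(m*t), PV):
  t = 0.5000: CF_t = 33.500000, DF = 0.968523, PV = 32.445521
  t = 1.0000: CF_t = 33.500000, DF = 0.938037, PV = 31.424233
  t = 1.5000: CF_t = 33.500000, DF = 0.908510, PV = 30.435093
  t = 2.0000: CF_t = 33.500000, DF = 0.879913, PV = 29.477087
  t = 2.5000: CF_t = 33.500000, DF = 0.852216, PV = 28.549237
  t = 3.0000: CF_t = 33.500000, DF = 0.825391, PV = 27.650593
  t = 3.5000: CF_t = 33.500000, DF = 0.799410, PV = 26.780235
  t = 4.0000: CF_t = 33.500000, DF = 0.774247, PV = 25.937274
  t = 4.5000: CF_t = 33.500000, DF = 0.749876, PV = 25.120846
  t = 5.0000: CF_t = 33.500000, DF = 0.726272, PV = 24.330117
  t = 5.5000: CF_t = 33.500000, DF = 0.703411, PV = 23.564278
  t = 6.0000: CF_t = 33.500000, DF = 0.681270, PV = 22.822546
  t = 6.5000: CF_t = 33.500000, DF = 0.659826, PV = 22.104160
  t = 7.0000: CF_t = 1033.500000, DF = 0.639056, PV = 660.464739
Price P = sum_t PV_t = 1011.105958
Macaulay numerator sum_t t * PV_t:
  t * PV_t at t = 0.5000: 16.222760
  t * PV_t at t = 1.0000: 31.424233
  t * PV_t at t = 1.5000: 45.652639
  t * PV_t at t = 2.0000: 58.954174
  t * PV_t at t = 2.5000: 71.373092
  t * PV_t at t = 3.0000: 82.951778
  t * PV_t at t = 3.5000: 93.730823
  t * PV_t at t = 4.0000: 103.749095
  t * PV_t at t = 4.5000: 113.043808
  t * PV_t at t = 5.0000: 121.650587
  t * PV_t at t = 5.5000: 129.603531
  t * PV_t at t = 6.0000: 136.935273
  t * PV_t at t = 6.5000: 143.677042
  t * PV_t at t = 7.0000: 4623.253173
Macaulay duration D = (sum_t t * PV_t) / P = 5772.222008 / 1011.105958 = 5.708820


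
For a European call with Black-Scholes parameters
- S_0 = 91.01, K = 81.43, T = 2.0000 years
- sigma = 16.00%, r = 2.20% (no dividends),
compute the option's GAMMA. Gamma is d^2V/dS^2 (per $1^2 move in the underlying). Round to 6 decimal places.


d1 = 0.7991439550; d2 = 0.5728697850
phi(d1) = 0.2898899057; exp(-qT) = 1.0000000000; exp(-rT) = 0.9569539575
Gamma = exp(-qT) * phi(d1) / (S * sigma * sqrt(T)) = 1.0000000000 * 0.2898899057 / (91.0100 * 0.1600 * 1.4142135624) = 0.014077

Answer: Gamma = 0.014077


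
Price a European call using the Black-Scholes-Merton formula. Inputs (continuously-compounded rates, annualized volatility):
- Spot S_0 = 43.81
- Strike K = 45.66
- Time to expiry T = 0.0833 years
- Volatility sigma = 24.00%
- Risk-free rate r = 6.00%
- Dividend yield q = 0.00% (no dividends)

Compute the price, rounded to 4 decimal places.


Answer: Price = 0.5876

Derivation:
d1 = (ln(S/K) + (r - q + 0.5*sigma^2) * T) / (sigma * sqrt(T)) = -0.49031896
d2 = d1 - sigma * sqrt(T) = -0.55958713
exp(-rT) = 0.99501447; exp(-qT) = 1.00000000
C = S_0 * exp(-qT) * N(d1) - K * exp(-rT) * N(d2)
N(d1) = 0.31195411; N(d2) = 0.28788054
C = 43.8100 * 1.00000000 * 0.31195411 - 45.6600 * 0.99501447 * 0.28788054 = 0.5876


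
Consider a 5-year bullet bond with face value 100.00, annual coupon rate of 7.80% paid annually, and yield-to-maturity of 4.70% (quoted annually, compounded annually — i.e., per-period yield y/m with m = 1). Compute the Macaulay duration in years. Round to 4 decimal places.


Coupon per period c = face * coupon_rate / m = 7.800000
Periods per year m = 1; per-period yield y/m = 0.047000
Number of cashflows N = 5
Cashflows (t years, CF_t, discount factor 1/(1+y/m)^(m*t), PV):
  t = 1.0000: CF_t = 7.800000, DF = 0.955110, PV = 7.449857
  t = 2.0000: CF_t = 7.800000, DF = 0.912235, PV = 7.115431
  t = 3.0000: CF_t = 7.800000, DF = 0.871284, PV = 6.796019
  t = 4.0000: CF_t = 7.800000, DF = 0.832172, PV = 6.490944
  t = 5.0000: CF_t = 107.800000, DF = 0.794816, PV = 85.681163
Price P = sum_t PV_t = 113.533414
Macaulay numerator sum_t t * PV_t:
  t * PV_t at t = 1.0000: 7.449857
  t * PV_t at t = 2.0000: 14.230863
  t * PV_t at t = 3.0000: 20.388056
  t * PV_t at t = 4.0000: 25.963777
  t * PV_t at t = 5.0000: 428.405815
Macaulay duration D = (sum_t t * PV_t) / P = 496.438367 / 113.533414 = 4.372619

Answer: Macaulay duration = 4.3726 years


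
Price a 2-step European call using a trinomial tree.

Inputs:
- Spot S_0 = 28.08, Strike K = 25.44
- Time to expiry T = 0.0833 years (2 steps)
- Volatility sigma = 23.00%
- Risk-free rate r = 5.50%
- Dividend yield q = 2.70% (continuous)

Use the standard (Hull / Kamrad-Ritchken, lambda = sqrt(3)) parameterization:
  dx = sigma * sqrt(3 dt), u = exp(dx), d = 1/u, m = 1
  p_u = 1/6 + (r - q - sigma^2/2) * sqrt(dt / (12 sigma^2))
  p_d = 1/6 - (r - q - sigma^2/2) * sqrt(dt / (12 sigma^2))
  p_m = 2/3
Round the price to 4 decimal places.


Answer: Price = V(0,0) = 2.7365

Derivation:
dt = T/N = 0.041650; dx = sigma*sqrt(3*dt) = 0.081301
u = exp(dx) = 1.084697; d = 1/u = 0.921916
p_u = 0.167064, p_m = 0.666667, p_d = 0.166270
Discount per step: exp(-r*dt) = 0.997712
Stock lattice S(k, j) with j the centered position index:
  k=0: S(0,+0) = 28.0800
  k=1: S(1,-1) = 25.8874; S(1,+0) = 28.0800; S(1,+1) = 30.4583
  k=2: S(2,-2) = 23.8660; S(2,-1) = 25.8874; S(2,+0) = 28.0800; S(2,+1) = 30.4583; S(2,+2) = 33.0380
Terminal payoffs V(N, j) = max(S_T - K, 0):
  V(2,-2) = 0.000000; V(2,-1) = 0.447405; V(2,+0) = 2.640000; V(2,+1) = 5.018302; V(2,+2) = 7.598039
Backward induction: V(k, j) = exp(-r*dt) * [p_u * V(k+1, j+1) + p_m * V(k+1, j) + p_d * V(k+1, j-1)]
  V(1,-1) = exp(-r*dt) * [p_u*2.640000 + p_m*0.447405 + p_d*0.000000] = 0.737627
  V(1,+0) = exp(-r*dt) * [p_u*5.018302 + p_m*2.640000 + p_d*0.447405] = 2.666650
  V(1,+1) = exp(-r*dt) * [p_u*7.598039 + p_m*5.018302 + p_d*2.640000] = 5.042279
  V(0,+0) = exp(-r*dt) * [p_u*5.042279 + p_m*2.666650 + p_d*0.737627] = 2.736518


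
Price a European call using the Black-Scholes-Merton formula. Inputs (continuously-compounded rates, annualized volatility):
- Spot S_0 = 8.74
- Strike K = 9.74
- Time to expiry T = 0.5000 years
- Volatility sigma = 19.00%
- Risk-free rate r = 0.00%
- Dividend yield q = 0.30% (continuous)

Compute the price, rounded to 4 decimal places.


d1 = (ln(S/K) + (r - q + 0.5*sigma^2) * T) / (sigma * sqrt(T)) = -0.75032163
d2 = d1 - sigma * sqrt(T) = -0.88467192
exp(-rT) = 1.00000000; exp(-qT) = 0.99850112
C = S_0 * exp(-qT) * N(d1) - K * exp(-rT) * N(d2)
N(d1) = 0.22653051; N(d2) = 0.18816680
C = 8.7400 * 0.99850112 * 0.22653051 - 9.7400 * 1.00000000 * 0.18816680 = 0.1442

Answer: Price = 0.1442


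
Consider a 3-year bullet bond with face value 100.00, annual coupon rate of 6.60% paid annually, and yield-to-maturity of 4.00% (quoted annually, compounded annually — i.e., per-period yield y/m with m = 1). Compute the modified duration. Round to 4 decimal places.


Answer: Modified duration = 2.7161

Derivation:
Coupon per period c = face * coupon_rate / m = 6.600000
Periods per year m = 1; per-period yield y/m = 0.040000
Number of cashflows N = 3
Cashflows (t years, CF_t, discount factor 1/(1+y/m)^(m*t), PV):
  t = 1.0000: CF_t = 6.600000, DF = 0.961538, PV = 6.346154
  t = 2.0000: CF_t = 6.600000, DF = 0.924556, PV = 6.102071
  t = 3.0000: CF_t = 106.600000, DF = 0.888996, PV = 94.767012
Price P = sum_t PV_t = 107.215237
First compute Macaulay numerator sum_t t * PV_t:
  t * PV_t at t = 1.0000: 6.346154
  t * PV_t at t = 2.0000: 12.204142
  t * PV_t at t = 3.0000: 284.301036
Macaulay duration D = 302.851331 / 107.215237 = 2.824704
Modified duration = D / (1 + y/m) = 2.824704 / (1 + 0.040000) = 2.716062


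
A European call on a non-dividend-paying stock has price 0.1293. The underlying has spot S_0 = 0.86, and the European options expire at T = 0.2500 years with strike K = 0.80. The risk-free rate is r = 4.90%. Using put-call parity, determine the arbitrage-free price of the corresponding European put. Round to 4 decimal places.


Answer: Put price = 0.0596

Derivation:
Put-call parity: C - P = S_0 * exp(-qT) - K * exp(-rT).
S_0 * exp(-qT) = 0.8600 * 1.00000000 = 0.86000000
K * exp(-rT) = 0.8000 * 0.98782473 = 0.79025978
P = C - S*exp(-qT) + K*exp(-rT)
P = 0.1293 - 0.86000000 + 0.79025978 = 0.0596


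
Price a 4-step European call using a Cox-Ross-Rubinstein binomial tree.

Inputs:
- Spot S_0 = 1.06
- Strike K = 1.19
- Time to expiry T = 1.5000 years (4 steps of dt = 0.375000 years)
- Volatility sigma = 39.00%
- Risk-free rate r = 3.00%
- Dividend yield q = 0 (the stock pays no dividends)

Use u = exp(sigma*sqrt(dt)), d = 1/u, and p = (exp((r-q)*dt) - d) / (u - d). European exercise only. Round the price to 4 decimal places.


Answer: Price = V(0,0) = 0.1757

Derivation:
dt = T/N = 0.375000
u = exp(sigma*sqrt(dt)) = 1.269757; d = 1/u = 0.787552
p = (exp((r-q)*dt) - d) / (u - d) = 0.464038
Discount per step: exp(-r*dt) = 0.988813
Stock lattice S(k, i) with i counting down-moves:
  k=0: S(0,0) = 1.0600
  k=1: S(1,0) = 1.3459; S(1,1) = 0.8348
  k=2: S(2,0) = 1.7090; S(2,1) = 1.0600; S(2,2) = 0.6575
  k=3: S(3,0) = 2.1700; S(3,1) = 1.3459; S(3,2) = 0.8348; S(3,3) = 0.5178
  k=4: S(4,0) = 2.7554; S(4,1) = 1.7090; S(4,2) = 1.0600; S(4,3) = 0.6575; S(4,4) = 0.4078
Terminal payoffs V(N, i) = max(S_T - K, 0):
  V(4,0) = 1.565420; V(4,1) = 0.519019; V(4,2) = 0.000000; V(4,3) = 0.000000; V(4,4) = 0.000000
Backward induction: V(k, i) = exp(-r*dt) * [p * V(k+1, i) + (1-p) * V(k+1, i+1)].
  V(3,0) = exp(-r*dt) * [p*1.565420 + (1-p)*0.519019] = 0.993350
  V(3,1) = exp(-r*dt) * [p*0.519019 + (1-p)*0.000000] = 0.238150
  V(3,2) = exp(-r*dt) * [p*0.000000 + (1-p)*0.000000] = 0.000000
  V(3,3) = exp(-r*dt) * [p*0.000000 + (1-p)*0.000000] = 0.000000
  V(2,0) = exp(-r*dt) * [p*0.993350 + (1-p)*0.238150] = 0.582007
  V(2,1) = exp(-r*dt) * [p*0.238150 + (1-p)*0.000000] = 0.109274
  V(2,2) = exp(-r*dt) * [p*0.000000 + (1-p)*0.000000] = 0.000000
  V(1,0) = exp(-r*dt) * [p*0.582007 + (1-p)*0.109274] = 0.324964
  V(1,1) = exp(-r*dt) * [p*0.109274 + (1-p)*0.000000] = 0.050140
  V(0,0) = exp(-r*dt) * [p*0.324964 + (1-p)*0.050140] = 0.175681


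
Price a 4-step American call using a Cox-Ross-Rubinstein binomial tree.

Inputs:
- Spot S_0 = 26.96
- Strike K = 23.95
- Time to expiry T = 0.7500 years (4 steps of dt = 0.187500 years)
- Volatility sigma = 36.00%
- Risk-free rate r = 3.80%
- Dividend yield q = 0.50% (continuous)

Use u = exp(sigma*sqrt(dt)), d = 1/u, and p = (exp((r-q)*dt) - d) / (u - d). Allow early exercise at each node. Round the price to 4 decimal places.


dt = T/N = 0.187500
u = exp(sigma*sqrt(dt)) = 1.168691; d = 1/u = 0.855658
p = (exp((r-q)*dt) - d) / (u - d) = 0.480935
Discount per step: exp(-r*dt) = 0.992900
Stock lattice S(k, i) with i counting down-moves:
  k=0: S(0,0) = 26.9600
  k=1: S(1,0) = 31.5079; S(1,1) = 23.0685
  k=2: S(2,0) = 36.8230; S(2,1) = 26.9600; S(2,2) = 19.7388
  k=3: S(3,0) = 43.0348; S(3,1) = 31.5079; S(3,2) = 23.0685; S(3,3) = 16.8896
  k=4: S(4,0) = 50.2943; S(4,1) = 36.8230; S(4,2) = 26.9600; S(4,3) = 19.7388; S(4,4) = 14.4518
Terminal payoffs V(N, i) = max(S_T - K, 0):
  V(4,0) = 26.344342; V(4,1) = 12.873029; V(4,2) = 3.010000; V(4,3) = 0.000000; V(4,4) = 0.000000
Backward induction: V(k, i) = exp(-r*dt) * [p * V(k+1, i) + (1-p) * V(k+1, i+1)]; then take max(V_cont, immediate exercise) for American.
  V(3,0) = exp(-r*dt) * [p*26.344342 + (1-p)*12.873029] = 19.214464; exercise = 19.084753; V(3,0) = max -> 19.214464
  V(3,1) = exp(-r*dt) * [p*12.873029 + (1-p)*3.010000] = 7.698430; exercise = 7.557917; V(3,1) = max -> 7.698430
  V(3,2) = exp(-r*dt) * [p*3.010000 + (1-p)*0.000000] = 1.437337; exercise = 0.000000; V(3,2) = max -> 1.437337
  V(3,3) = exp(-r*dt) * [p*0.000000 + (1-p)*0.000000] = 0.000000; exercise = 0.000000; V(3,3) = max -> 0.000000
  V(2,0) = exp(-r*dt) * [p*19.214464 + (1-p)*7.698430] = 13.142918; exercise = 12.873029; V(2,0) = max -> 13.142918
  V(2,1) = exp(-r*dt) * [p*7.698430 + (1-p)*1.437337] = 4.416933; exercise = 3.010000; V(2,1) = max -> 4.416933
  V(2,2) = exp(-r*dt) * [p*1.437337 + (1-p)*0.000000] = 0.686358; exercise = 0.000000; V(2,2) = max -> 0.686358
  V(1,0) = exp(-r*dt) * [p*13.142918 + (1-p)*4.416933] = 8.552412; exercise = 7.557917; V(1,0) = max -> 8.552412
  V(1,1) = exp(-r*dt) * [p*4.416933 + (1-p)*0.686358] = 2.462912; exercise = 0.000000; V(1,1) = max -> 2.462912
  V(0,0) = exp(-r*dt) * [p*8.552412 + (1-p)*2.462912] = 5.353288; exercise = 3.010000; V(0,0) = max -> 5.353288

Answer: Price = V(0,0) = 5.3533
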